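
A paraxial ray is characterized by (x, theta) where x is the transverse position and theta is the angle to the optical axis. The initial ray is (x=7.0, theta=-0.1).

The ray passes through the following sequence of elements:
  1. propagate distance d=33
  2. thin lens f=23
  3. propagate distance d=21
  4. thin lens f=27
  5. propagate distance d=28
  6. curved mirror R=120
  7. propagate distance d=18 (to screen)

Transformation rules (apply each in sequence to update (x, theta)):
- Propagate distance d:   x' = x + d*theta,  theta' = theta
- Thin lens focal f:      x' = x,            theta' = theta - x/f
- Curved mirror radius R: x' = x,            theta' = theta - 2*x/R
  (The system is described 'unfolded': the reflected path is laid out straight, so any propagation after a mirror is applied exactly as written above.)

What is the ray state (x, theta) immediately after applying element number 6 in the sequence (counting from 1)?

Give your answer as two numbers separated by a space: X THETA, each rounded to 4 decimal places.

Initial: x=7.0000 theta=-0.1000
After 1 (propagate distance d=33): x=3.7000 theta=-0.1000
After 2 (thin lens f=23): x=3.7000 theta=-6/23 (≈-0.2609)
After 3 (propagate distance d=21): x=-409/230 (≈-1.7783) theta=-6/23 (≈-0.2609)
After 4 (thin lens f=27): x=-409/230 (≈-1.7783) theta=-1211/6210 (≈-0.1950)
After 5 (propagate distance d=28): x=-44951/6210 (≈-7.2385) theta=-1211/6210 (≈-0.1950)
After 6 (curved mirror R=120): x=-44951/6210 (≈-7.2385) theta=-27709/372600 (≈-0.0744)
Rounded to 4 decimal places: x = -7.2385, theta = -0.0744

Answer: -7.2385 -0.0744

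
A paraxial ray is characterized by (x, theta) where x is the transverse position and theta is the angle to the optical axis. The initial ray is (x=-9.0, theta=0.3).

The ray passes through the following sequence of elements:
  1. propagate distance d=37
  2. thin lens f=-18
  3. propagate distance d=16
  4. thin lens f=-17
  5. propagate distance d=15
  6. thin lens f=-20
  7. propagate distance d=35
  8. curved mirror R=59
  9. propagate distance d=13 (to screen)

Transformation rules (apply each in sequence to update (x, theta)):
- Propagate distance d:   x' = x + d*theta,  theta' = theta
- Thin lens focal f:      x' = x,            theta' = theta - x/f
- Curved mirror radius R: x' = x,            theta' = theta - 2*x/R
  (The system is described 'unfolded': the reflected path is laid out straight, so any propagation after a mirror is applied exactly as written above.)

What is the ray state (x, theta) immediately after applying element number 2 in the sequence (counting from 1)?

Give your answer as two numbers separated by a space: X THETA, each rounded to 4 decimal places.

Initial: x=-9.0000 theta=0.3000
After 1 (propagate distance d=37): x=2.1000 theta=0.3000
After 2 (thin lens f=-18): x=2.1000 theta=5/12 (≈0.4167)
Rounded to 4 decimal places: x = 2.1000, theta = 0.4167

Answer: 2.1000 0.4167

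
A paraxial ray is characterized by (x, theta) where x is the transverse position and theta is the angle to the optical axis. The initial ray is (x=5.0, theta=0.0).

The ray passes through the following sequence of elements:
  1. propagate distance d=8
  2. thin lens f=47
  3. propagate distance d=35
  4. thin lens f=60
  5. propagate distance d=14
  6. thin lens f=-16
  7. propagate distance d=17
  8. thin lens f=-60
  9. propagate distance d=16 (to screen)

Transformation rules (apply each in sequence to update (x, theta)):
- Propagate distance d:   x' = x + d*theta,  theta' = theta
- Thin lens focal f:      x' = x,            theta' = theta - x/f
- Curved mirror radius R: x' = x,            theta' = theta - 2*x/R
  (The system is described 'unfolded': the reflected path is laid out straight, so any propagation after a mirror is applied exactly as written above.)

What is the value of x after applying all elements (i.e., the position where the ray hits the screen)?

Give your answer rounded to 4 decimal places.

Answer: -6.6362

Derivation:
Initial: x=5.0000 theta=0.0000
After 1 (propagate distance d=8): x=5.0000 theta=0.0000
After 2 (thin lens f=47): x=5.0000 theta=-5/47 (≈-0.1064)
After 3 (propagate distance d=35): x=60/47 (≈1.2766) theta=-5/47 (≈-0.1064)
After 4 (thin lens f=60): x=60/47 (≈1.2766) theta=-6/47 (≈-0.1277)
After 5 (propagate distance d=14): x=-24/47 (≈-0.5106) theta=-6/47 (≈-0.1277)
After 6 (thin lens f=-16): x=-24/47 (≈-0.5106) theta=-15/94 (≈-0.1596)
After 7 (propagate distance d=17): x=-303/94 (≈-3.2234) theta=-15/94 (≈-0.1596)
After 8 (thin lens f=-60): x=-303/94 (≈-3.2234) theta=-401/1880 (≈-0.2133)
After 9 (propagate distance d=16 (to screen)): x=-3119/470 (≈-6.6362) theta=-401/1880 (≈-0.2133)
Rounded to 4 decimal places: x = -6.6362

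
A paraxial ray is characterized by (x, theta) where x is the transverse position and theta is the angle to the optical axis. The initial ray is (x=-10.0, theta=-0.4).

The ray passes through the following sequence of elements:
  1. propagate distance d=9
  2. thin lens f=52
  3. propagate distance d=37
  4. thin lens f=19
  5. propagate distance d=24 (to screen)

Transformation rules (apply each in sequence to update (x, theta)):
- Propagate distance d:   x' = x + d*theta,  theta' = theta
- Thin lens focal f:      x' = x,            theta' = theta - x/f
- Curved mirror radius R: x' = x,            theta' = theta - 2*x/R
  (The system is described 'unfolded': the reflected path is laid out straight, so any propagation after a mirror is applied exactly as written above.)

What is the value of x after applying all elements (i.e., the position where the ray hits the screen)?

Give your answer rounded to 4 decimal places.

Answer: 1.6040

Derivation:
Initial: x=-10.0000 theta=-0.4000
After 1 (propagate distance d=9): x=-13.6000 theta=-0.4000
After 2 (thin lens f=52): x=-13.6000 theta=-9/65 (≈-0.1385)
After 3 (propagate distance d=37): x=-1217/65 (≈-18.7231) theta=-9/65 (≈-0.1385)
After 4 (thin lens f=19): x=-1217/65 (≈-18.7231) theta=1046/1235 (≈0.8470)
After 5 (propagate distance d=24 (to screen)): x=1981/1235 (≈1.6040) theta=1046/1235 (≈0.8470)
Rounded to 4 decimal places: x = 1.6040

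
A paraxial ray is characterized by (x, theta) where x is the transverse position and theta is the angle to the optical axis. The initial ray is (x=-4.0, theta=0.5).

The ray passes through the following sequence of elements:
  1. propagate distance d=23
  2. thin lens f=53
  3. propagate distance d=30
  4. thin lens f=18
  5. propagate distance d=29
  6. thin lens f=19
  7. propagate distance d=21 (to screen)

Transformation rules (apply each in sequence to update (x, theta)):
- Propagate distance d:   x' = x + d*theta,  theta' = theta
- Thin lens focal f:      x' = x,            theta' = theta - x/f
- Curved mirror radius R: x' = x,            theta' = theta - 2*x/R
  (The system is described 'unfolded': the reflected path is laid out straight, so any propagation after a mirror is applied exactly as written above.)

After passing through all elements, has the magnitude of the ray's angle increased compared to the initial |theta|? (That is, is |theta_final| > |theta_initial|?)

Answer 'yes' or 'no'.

Answer: yes

Derivation:
Initial: x=-4.0000 theta=0.5000
After 1 (propagate distance d=23): x=7.5000 theta=0.5000
After 2 (thin lens f=53): x=7.5000 theta=19/53 (≈0.3585)
After 3 (propagate distance d=30): x=1935/106 (≈18.2547) theta=19/53 (≈0.3585)
After 4 (thin lens f=18): x=1935/106 (≈18.2547) theta=-139/212 (≈-0.6557)
After 5 (propagate distance d=29): x=-161/212 (≈-0.7594) theta=-139/212 (≈-0.6557)
After 6 (thin lens f=19): x=-161/212 (≈-0.7594) theta=-620/1007 (≈-0.6157)
After 7 (propagate distance d=21 (to screen)): x=-55139/4028 (≈-13.6889) theta=-620/1007 (≈-0.6157)
|theta_initial|=0.5000 |theta_final|=620/1007 (≈0.6157) -> increased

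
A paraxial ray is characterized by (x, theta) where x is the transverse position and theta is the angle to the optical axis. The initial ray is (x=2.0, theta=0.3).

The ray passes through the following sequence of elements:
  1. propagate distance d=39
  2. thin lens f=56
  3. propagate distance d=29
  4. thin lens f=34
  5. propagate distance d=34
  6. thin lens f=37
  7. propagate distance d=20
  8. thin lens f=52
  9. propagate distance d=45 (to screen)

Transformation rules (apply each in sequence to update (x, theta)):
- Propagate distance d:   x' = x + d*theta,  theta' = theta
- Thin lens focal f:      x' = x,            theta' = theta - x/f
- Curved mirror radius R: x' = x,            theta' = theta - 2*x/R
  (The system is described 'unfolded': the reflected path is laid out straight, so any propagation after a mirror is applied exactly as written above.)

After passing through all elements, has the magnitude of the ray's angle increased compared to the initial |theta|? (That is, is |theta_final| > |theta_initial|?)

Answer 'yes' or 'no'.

Answer: yes

Derivation:
Initial: x=2.0000 theta=0.3000
After 1 (propagate distance d=39): x=13.7000 theta=0.3000
After 2 (thin lens f=56): x=13.7000 theta=31/560 (≈0.0554)
After 3 (propagate distance d=29): x=8571/560 (≈15.3054) theta=31/560 (≈0.0554)
After 4 (thin lens f=34): x=8571/560 (≈15.3054) theta=-7517/19040 (≈-0.3948)
After 5 (propagate distance d=34): x=527/280 (≈1.8821) theta=-7517/19040 (≈-0.3948)
After 6 (thin lens f=37): x=527/280 (≈1.8821) theta=-62793/140896 (≈-0.4457)
After 7 (propagate distance d=20): x=-88453/12580 (≈-7.0312) theta=-62793/140896 (≈-0.4457)
After 8 (thin lens f=52): x=-88453/12580 (≈-7.0312) theta=-2843203/9158240 (≈-0.3105)
After 9 (propagate distance d=45 (to screen)): x=-192337919/9158240 (≈-21.0016) theta=-2843203/9158240 (≈-0.3105)
|theta_initial|=0.3000 |theta_final|=2843203/9158240 (≈0.3105) -> increased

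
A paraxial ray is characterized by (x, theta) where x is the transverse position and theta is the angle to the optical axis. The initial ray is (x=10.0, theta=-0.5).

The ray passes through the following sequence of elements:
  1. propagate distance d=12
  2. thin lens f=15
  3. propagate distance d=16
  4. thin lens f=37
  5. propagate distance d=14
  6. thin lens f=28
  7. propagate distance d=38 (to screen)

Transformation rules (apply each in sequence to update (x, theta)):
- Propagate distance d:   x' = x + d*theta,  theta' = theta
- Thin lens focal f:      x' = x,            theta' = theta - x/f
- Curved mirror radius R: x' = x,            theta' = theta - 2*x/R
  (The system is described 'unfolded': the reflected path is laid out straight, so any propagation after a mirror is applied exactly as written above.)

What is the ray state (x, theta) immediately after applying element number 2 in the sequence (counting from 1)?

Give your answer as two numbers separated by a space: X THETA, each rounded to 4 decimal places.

Initial: x=10.0000 theta=-0.5000
After 1 (propagate distance d=12): x=4.0000 theta=-0.5000
After 2 (thin lens f=15): x=4.0000 theta=-23/30 (≈-0.7667)
Rounded to 4 decimal places: x = 4.0000, theta = -0.7667

Answer: 4.0000 -0.7667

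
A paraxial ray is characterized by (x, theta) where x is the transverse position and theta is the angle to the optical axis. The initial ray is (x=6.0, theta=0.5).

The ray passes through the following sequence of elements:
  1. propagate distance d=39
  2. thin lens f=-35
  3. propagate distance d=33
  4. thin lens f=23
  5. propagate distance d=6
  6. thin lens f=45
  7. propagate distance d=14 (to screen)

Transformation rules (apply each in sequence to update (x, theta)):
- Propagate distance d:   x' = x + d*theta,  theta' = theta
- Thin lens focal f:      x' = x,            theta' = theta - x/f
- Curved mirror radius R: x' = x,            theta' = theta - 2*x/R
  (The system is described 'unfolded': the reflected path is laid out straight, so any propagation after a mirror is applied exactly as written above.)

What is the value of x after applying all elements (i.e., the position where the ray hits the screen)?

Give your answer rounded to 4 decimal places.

Answer: 15.7057

Derivation:
Initial: x=6.0000 theta=0.5000
After 1 (propagate distance d=39): x=25.5000 theta=0.5000
After 2 (thin lens f=-35): x=25.5000 theta=43/35 (≈1.2286)
After 3 (propagate distance d=33): x=4623/70 (≈66.0429) theta=43/35 (≈1.2286)
After 4 (thin lens f=23): x=4623/70 (≈66.0429) theta=-23/14 (≈-1.6429)
After 5 (propagate distance d=6): x=3933/70 (≈56.1857) theta=-23/14 (≈-1.6429)
After 6 (thin lens f=45): x=3933/70 (≈56.1857) theta=-506/175 (≈-2.8914)
After 7 (propagate distance d=14 (to screen)): x=5497/350 (≈15.7057) theta=-506/175 (≈-2.8914)
Rounded to 4 decimal places: x = 15.7057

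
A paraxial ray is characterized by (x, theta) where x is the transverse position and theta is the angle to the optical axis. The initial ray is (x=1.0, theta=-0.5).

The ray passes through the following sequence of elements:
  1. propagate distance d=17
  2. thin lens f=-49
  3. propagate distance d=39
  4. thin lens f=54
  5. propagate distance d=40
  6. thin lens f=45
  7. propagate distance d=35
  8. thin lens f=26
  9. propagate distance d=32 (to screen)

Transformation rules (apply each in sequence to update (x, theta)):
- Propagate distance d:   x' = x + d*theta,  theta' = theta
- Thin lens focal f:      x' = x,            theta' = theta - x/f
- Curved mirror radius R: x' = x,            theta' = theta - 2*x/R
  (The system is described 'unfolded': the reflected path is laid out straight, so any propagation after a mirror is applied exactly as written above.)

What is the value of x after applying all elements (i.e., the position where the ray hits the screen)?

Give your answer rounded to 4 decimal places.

Answer: 25.4151

Derivation:
Initial: x=1.0000 theta=-0.5000
After 1 (propagate distance d=17): x=-7.5000 theta=-0.5000
After 2 (thin lens f=-49): x=-7.5000 theta=-32/49 (≈-0.6531)
After 3 (propagate distance d=39): x=-3231/98 (≈-32.9694) theta=-32/49 (≈-0.6531)
After 4 (thin lens f=54): x=-3231/98 (≈-32.9694) theta=-25/588 (≈-0.0425)
After 5 (propagate distance d=40): x=-10193/294 (≈-34.6701) theta=-25/588 (≈-0.0425)
After 6 (thin lens f=45): x=-10193/294 (≈-34.6701) theta=19261/26460 (≈0.7279)
After 7 (propagate distance d=35): x=-48647/5292 (≈-9.1926) theta=19261/26460 (≈0.7279)
After 8 (thin lens f=26): x=-48647/5292 (≈-9.1926) theta=82669/76440 (≈1.0815)
After 9 (propagate distance d=32 (to screen)): x=8742281/343980 (≈25.4151) theta=82669/76440 (≈1.0815)
Rounded to 4 decimal places: x = 25.4151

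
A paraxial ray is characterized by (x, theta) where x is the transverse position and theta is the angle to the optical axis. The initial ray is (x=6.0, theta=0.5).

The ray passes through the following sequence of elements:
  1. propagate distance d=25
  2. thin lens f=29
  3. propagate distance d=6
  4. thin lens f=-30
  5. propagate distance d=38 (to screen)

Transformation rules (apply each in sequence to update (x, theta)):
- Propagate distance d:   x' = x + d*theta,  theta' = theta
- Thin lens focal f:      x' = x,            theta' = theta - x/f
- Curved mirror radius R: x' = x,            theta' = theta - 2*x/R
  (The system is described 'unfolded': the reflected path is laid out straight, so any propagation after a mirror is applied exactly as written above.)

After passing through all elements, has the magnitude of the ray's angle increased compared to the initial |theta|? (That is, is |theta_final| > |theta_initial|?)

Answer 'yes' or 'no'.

Answer: no

Derivation:
Initial: x=6.0000 theta=0.5000
After 1 (propagate distance d=25): x=18.5000 theta=0.5000
After 2 (thin lens f=29): x=18.5000 theta=-4/29 (≈-0.1379)
After 3 (propagate distance d=6): x=1025/58 (≈17.6724) theta=-4/29 (≈-0.1379)
After 4 (thin lens f=-30): x=1025/58 (≈17.6724) theta=157/348 (≈0.4511)
After 5 (propagate distance d=38 (to screen)): x=3029/87 (≈34.8161) theta=157/348 (≈0.4511)
|theta_initial|=0.5000 |theta_final|=157/348 (≈0.4511) -> not increased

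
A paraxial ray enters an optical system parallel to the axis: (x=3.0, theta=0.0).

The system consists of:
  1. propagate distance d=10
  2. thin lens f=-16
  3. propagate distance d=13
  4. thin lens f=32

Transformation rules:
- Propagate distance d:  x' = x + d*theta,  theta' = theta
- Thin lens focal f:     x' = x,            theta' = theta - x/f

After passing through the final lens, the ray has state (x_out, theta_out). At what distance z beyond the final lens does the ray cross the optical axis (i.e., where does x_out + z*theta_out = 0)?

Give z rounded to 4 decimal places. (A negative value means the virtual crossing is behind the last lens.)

Answer: -309.3333

Derivation:
Initial: x=3.0000 theta=0.0000
After 1 (propagate distance d=10): x=3.0000 theta=0.0000
After 2 (thin lens f=-16): x=3.0000 theta=0.1875
After 3 (propagate distance d=13): x=5.4375 theta=0.1875
After 4 (thin lens f=32): x=5.4375 theta=9/512 (≈0.0176)
z_focus = -x_out/theta_out = -(5.4375)/(9/512) = -928/3 ≈ -309.3333
Rounded to 4 decimal places: z = -309.3333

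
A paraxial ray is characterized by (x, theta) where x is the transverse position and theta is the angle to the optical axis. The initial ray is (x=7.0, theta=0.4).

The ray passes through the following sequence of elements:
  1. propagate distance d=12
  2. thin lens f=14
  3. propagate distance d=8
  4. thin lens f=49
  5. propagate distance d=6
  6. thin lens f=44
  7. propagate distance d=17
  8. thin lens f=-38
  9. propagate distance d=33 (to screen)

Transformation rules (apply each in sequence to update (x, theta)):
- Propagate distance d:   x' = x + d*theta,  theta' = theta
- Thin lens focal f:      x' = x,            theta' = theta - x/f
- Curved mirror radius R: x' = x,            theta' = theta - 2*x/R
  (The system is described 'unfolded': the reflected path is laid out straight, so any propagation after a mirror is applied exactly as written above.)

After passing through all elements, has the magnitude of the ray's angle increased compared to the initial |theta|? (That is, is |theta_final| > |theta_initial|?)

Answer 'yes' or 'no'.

Initial: x=7.0000 theta=0.4000
After 1 (propagate distance d=12): x=11.8000 theta=0.4000
After 2 (thin lens f=14): x=11.8000 theta=-31/70 (≈-0.4429)
After 3 (propagate distance d=8): x=289/35 (≈8.2571) theta=-31/70 (≈-0.4429)
After 4 (thin lens f=49): x=289/35 (≈8.2571) theta=-2097/3430 (≈-0.6114)
After 5 (propagate distance d=6): x=1574/343 (≈4.5889) theta=-2097/3430 (≈-0.6114)
After 6 (thin lens f=44): x=1574/343 (≈4.5889) theta=-13501/18865 (≈-0.7157)
After 7 (propagate distance d=17): x=-20421/2695 (≈-7.5774) theta=-13501/18865 (≈-0.7157)
After 8 (thin lens f=-38): x=-20421/2695 (≈-7.5774) theta=-11927/13034 (≈-0.9151)
After 9 (propagate distance d=33 (to screen)): x=-27079491/716870 (≈-37.7746) theta=-11927/13034 (≈-0.9151)
|theta_initial|=0.4000 |theta_final|=11927/13034 (≈0.9151) -> increased

Answer: yes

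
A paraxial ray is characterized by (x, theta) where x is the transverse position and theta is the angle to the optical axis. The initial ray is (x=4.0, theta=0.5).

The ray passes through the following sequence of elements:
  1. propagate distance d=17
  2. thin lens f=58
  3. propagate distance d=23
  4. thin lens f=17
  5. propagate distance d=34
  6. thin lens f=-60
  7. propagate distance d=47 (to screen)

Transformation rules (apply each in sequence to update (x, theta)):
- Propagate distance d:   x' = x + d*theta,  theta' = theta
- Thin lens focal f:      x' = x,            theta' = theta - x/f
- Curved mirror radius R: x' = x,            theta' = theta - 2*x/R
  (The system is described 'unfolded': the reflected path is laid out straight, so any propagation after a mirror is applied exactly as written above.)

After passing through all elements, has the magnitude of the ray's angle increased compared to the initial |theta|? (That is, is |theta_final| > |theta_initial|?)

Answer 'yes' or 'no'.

Initial: x=4.0000 theta=0.5000
After 1 (propagate distance d=17): x=12.5000 theta=0.5000
After 2 (thin lens f=58): x=12.5000 theta=33/116 (≈0.2845)
After 3 (propagate distance d=23): x=2209/116 (≈19.0431) theta=33/116 (≈0.2845)
After 4 (thin lens f=17): x=2209/116 (≈19.0431) theta=-412/493 (≈-0.8357)
After 5 (propagate distance d=34): x=-1087/116 (≈-9.3707) theta=-412/493 (≈-0.8357)
After 6 (thin lens f=-60): x=-1087/116 (≈-9.3707) theta=-117359/118320 (≈-0.9919)
After 7 (propagate distance d=47 (to screen)): x=-6624613/118320 (≈-55.9890) theta=-117359/118320 (≈-0.9919)
|theta_initial|=0.5000 |theta_final|=117359/118320 (≈0.9919) -> increased

Answer: yes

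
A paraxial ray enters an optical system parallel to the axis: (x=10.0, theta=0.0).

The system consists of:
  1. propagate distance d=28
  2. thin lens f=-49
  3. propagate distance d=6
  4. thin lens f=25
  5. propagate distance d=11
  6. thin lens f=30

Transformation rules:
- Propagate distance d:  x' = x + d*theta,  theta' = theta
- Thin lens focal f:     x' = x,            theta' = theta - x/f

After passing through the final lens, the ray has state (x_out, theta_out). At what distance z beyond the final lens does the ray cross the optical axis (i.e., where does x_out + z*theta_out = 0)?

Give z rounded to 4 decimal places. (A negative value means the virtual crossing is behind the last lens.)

Initial: x=10.0000 theta=0.0000
After 1 (propagate distance d=28): x=10.0000 theta=0.0000
After 2 (thin lens f=-49): x=10.0000 theta=10/49 (≈0.2041)
After 3 (propagate distance d=6): x=550/49 (≈11.2245) theta=10/49 (≈0.2041)
After 4 (thin lens f=25): x=550/49 (≈11.2245) theta=-12/49 (≈-0.2449)
After 5 (propagate distance d=11): x=418/49 (≈8.5306) theta=-12/49 (≈-0.2449)
After 6 (thin lens f=30): x=418/49 (≈8.5306) theta=-389/735 (≈-0.5293)
z_focus = -x_out/theta_out = -(418/49)/(-389/735) = 6270/389 ≈ 16.1183
Rounded to 4 decimal places: z = 16.1183

Answer: 16.1183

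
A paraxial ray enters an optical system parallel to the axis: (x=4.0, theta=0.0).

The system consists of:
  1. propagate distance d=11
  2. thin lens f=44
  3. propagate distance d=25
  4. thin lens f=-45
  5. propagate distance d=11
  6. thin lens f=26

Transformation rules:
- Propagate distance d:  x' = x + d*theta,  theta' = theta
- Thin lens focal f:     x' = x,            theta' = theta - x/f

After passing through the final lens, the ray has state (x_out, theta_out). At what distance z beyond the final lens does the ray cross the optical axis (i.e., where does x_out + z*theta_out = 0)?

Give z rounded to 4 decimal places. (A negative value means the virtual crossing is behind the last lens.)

Answer: 11.8827

Derivation:
Initial: x=4.0000 theta=0.0000
After 1 (propagate distance d=11): x=4.0000 theta=0.0000
After 2 (thin lens f=44): x=4.0000 theta=-1/11 (≈-0.0909)
After 3 (propagate distance d=25): x=19/11 (≈1.7273) theta=-1/11 (≈-0.0909)
After 4 (thin lens f=-45): x=19/11 (≈1.7273) theta=-26/495 (≈-0.0525)
After 5 (propagate distance d=11): x=569/495 (≈1.1495) theta=-26/495 (≈-0.0525)
After 6 (thin lens f=26): x=569/495 (≈1.1495) theta=-83/858 (≈-0.0967)
z_focus = -x_out/theta_out = -(569/495)/(-83/858) = 14794/1245 ≈ 11.8827
Rounded to 4 decimal places: z = 11.8827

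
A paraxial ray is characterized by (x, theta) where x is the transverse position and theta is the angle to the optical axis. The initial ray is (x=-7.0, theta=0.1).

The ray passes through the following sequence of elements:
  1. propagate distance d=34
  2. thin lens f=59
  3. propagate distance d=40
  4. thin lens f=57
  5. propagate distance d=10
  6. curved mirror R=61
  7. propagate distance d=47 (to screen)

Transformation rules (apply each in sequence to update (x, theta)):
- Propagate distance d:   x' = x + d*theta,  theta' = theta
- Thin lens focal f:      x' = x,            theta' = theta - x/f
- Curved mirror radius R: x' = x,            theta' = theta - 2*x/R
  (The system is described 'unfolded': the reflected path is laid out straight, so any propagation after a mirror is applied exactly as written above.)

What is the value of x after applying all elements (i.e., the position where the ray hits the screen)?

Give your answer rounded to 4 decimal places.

Answer: 3.0873

Derivation:
Initial: x=-7.0000 theta=0.1000
After 1 (propagate distance d=34): x=-3.6000 theta=0.1000
After 2 (thin lens f=59): x=-3.6000 theta=19/118 (≈0.1610)
After 3 (propagate distance d=40): x=838/295 (≈2.8407) theta=19/118 (≈0.1610)
After 4 (thin lens f=57): x=838/295 (≈2.8407) theta=3739/33630 (≈0.1112)
After 5 (propagate distance d=10): x=66461/16815 (≈3.9525) theta=3739/33630 (≈0.1112)
After 6 (curved mirror R=61): x=66461/16815 (≈3.9525) theta=-7553/410286 (≈-0.0184)
After 7 (propagate distance d=47 (to screen)): x=6333287/2051430 (≈3.0873) theta=-7553/410286 (≈-0.0184)
Rounded to 4 decimal places: x = 3.0873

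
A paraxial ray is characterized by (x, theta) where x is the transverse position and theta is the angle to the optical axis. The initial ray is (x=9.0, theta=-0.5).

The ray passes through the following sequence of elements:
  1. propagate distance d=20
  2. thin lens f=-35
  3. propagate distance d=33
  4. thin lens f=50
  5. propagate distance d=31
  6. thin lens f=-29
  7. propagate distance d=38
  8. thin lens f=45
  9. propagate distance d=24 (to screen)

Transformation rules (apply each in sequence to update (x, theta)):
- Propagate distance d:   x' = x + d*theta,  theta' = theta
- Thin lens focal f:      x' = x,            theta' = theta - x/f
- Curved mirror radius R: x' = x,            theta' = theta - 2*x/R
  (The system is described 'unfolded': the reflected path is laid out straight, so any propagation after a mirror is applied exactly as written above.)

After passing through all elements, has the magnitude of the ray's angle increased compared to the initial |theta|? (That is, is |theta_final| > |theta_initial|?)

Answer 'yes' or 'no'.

Initial: x=9.0000 theta=-0.5000
After 1 (propagate distance d=20): x=-1.0000 theta=-0.5000
After 2 (thin lens f=-35): x=-1.0000 theta=-37/70 (≈-0.5286)
After 3 (propagate distance d=33): x=-1291/70 (≈-18.4429) theta=-37/70 (≈-0.5286)
After 4 (thin lens f=50): x=-1291/70 (≈-18.4429) theta=-559/3500 (≈-0.1597)
After 5 (propagate distance d=31): x=-23.3940 theta=-559/3500 (≈-0.1597)
After 6 (thin lens f=-29): x=-23.3940 theta=-9809/10150 (≈-0.9664)
After 7 (propagate distance d=38): x=-6101911/101500 (≈-60.1173) theta=-9809/10150 (≈-0.9664)
After 8 (thin lens f=45): x=-6101911/101500 (≈-60.1173) theta=241123/652500 (≈0.3695)
After 9 (propagate distance d=24 (to screen)): x=-78025777/1522500 (≈-51.2485) theta=241123/652500 (≈0.3695)
|theta_initial|=0.5000 |theta_final|=241123/652500 (≈0.3695) -> not increased

Answer: no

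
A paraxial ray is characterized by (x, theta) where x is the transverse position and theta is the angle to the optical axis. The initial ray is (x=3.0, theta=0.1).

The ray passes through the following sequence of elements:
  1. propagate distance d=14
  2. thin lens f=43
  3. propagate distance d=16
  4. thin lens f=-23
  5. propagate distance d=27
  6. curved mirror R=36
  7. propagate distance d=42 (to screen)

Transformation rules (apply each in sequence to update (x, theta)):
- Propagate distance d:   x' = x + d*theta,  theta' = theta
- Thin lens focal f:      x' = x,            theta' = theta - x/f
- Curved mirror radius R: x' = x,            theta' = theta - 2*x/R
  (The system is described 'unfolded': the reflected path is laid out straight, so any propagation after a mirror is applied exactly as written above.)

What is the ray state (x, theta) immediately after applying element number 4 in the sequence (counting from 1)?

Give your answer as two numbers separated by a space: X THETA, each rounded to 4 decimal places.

Initial: x=3.0000 theta=0.1000
After 1 (propagate distance d=14): x=4.4000 theta=0.1000
After 2 (thin lens f=43): x=4.4000 theta=-1/430 (≈-0.0023)
After 3 (propagate distance d=16): x=938/215 (≈4.3628) theta=-1/430 (≈-0.0023)
After 4 (thin lens f=-23): x=938/215 (≈4.3628) theta=1853/9890 (≈0.1874)
Rounded to 4 decimal places: x = 4.3628, theta = 0.1874

Answer: 4.3628 0.1874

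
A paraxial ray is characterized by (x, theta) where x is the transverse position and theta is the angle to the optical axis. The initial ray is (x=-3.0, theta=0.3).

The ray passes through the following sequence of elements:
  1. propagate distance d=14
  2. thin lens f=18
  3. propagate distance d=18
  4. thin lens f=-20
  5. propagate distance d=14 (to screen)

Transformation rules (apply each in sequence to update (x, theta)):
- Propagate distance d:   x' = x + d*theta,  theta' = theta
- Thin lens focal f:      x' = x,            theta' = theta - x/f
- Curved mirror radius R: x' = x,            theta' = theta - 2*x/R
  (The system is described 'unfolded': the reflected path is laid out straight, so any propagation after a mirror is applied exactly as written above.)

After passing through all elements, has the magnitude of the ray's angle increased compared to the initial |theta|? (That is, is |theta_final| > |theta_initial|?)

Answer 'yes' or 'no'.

Answer: yes

Derivation:
Initial: x=-3.0000 theta=0.3000
After 1 (propagate distance d=14): x=1.2000 theta=0.3000
After 2 (thin lens f=18): x=1.2000 theta=7/30 (≈0.2333)
After 3 (propagate distance d=18): x=5.4000 theta=7/30 (≈0.2333)
After 4 (thin lens f=-20): x=5.4000 theta=151/300 (≈0.5033)
After 5 (propagate distance d=14 (to screen)): x=1867/150 (≈12.4467) theta=151/300 (≈0.5033)
|theta_initial|=0.3000 |theta_final|=151/300 (≈0.5033) -> increased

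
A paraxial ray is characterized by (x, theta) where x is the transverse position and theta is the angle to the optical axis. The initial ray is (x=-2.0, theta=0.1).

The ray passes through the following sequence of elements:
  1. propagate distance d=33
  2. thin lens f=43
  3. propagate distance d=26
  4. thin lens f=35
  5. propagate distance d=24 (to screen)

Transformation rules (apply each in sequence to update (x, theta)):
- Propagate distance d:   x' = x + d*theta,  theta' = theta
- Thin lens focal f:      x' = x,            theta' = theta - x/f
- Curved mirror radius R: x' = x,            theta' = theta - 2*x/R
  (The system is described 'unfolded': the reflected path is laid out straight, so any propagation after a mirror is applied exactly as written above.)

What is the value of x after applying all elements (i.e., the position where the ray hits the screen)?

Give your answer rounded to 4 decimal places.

Answer: 2.6531

Derivation:
Initial: x=-2.0000 theta=0.1000
After 1 (propagate distance d=33): x=1.3000 theta=0.1000
After 2 (thin lens f=43): x=1.3000 theta=3/43 (≈0.0698)
After 3 (propagate distance d=26): x=1339/430 (≈3.1140) theta=3/43 (≈0.0698)
After 4 (thin lens f=35): x=1339/430 (≈3.1140) theta=-289/15050 (≈-0.0192)
After 5 (propagate distance d=24 (to screen)): x=39929/15050 (≈2.6531) theta=-289/15050 (≈-0.0192)
Rounded to 4 decimal places: x = 2.6531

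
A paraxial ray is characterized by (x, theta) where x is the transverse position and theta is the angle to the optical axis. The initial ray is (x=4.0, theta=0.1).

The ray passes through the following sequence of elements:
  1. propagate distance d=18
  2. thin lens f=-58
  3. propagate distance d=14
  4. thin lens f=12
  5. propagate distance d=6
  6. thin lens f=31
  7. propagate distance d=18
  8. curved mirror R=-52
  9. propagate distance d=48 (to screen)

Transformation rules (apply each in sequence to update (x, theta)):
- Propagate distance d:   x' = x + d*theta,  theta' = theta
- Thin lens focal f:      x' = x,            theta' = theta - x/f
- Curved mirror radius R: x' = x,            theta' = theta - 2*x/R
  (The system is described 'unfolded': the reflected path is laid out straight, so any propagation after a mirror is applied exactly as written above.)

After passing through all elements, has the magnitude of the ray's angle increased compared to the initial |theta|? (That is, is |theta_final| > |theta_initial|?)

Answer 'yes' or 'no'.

Answer: yes

Derivation:
Initial: x=4.0000 theta=0.1000
After 1 (propagate distance d=18): x=5.8000 theta=0.1000
After 2 (thin lens f=-58): x=5.8000 theta=0.2000
After 3 (propagate distance d=14): x=8.6000 theta=0.2000
After 4 (thin lens f=12): x=8.6000 theta=-31/60 (≈-0.5167)
After 5 (propagate distance d=6): x=5.5000 theta=-31/60 (≈-0.5167)
After 6 (thin lens f=31): x=5.5000 theta=-1291/1860 (≈-0.6941)
After 7 (propagate distance d=18): x=-1084/155 (≈-6.9935) theta=-1291/1860 (≈-0.6941)
After 8 (curved mirror R=-52): x=-1084/155 (≈-6.9935) theta=-23287/24180 (≈-0.9631)
After 9 (propagate distance d=48 (to screen)): x=-21448/403 (≈-53.2208) theta=-23287/24180 (≈-0.9631)
|theta_initial|=0.1000 |theta_final|=23287/24180 (≈0.9631) -> increased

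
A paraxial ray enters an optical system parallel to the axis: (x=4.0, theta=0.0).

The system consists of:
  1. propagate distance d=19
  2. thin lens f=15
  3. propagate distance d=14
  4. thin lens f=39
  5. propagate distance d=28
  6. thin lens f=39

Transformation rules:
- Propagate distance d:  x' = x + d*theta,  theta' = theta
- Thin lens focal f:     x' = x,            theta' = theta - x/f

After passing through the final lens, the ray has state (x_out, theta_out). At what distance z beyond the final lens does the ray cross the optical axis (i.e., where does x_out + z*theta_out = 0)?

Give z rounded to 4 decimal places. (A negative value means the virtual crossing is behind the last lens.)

Initial: x=4.0000 theta=0.0000
After 1 (propagate distance d=19): x=4.0000 theta=0.0000
After 2 (thin lens f=15): x=4.0000 theta=-4/15 (≈-0.2667)
After 3 (propagate distance d=14): x=4/15 (≈0.2667) theta=-4/15 (≈-0.2667)
After 4 (thin lens f=39): x=4/15 (≈0.2667) theta=-32/117 (≈-0.2735)
After 5 (propagate distance d=28): x=-4324/585 (≈-7.3915) theta=-32/117 (≈-0.2735)
After 6 (thin lens f=39): x=-4324/585 (≈-7.3915) theta=-1916/22815 (≈-0.0840)
z_focus = -x_out/theta_out = -(-4324/585)/(-1916/22815) = -42159/479 ≈ -88.0146
Rounded to 4 decimal places: z = -88.0146

Answer: -88.0146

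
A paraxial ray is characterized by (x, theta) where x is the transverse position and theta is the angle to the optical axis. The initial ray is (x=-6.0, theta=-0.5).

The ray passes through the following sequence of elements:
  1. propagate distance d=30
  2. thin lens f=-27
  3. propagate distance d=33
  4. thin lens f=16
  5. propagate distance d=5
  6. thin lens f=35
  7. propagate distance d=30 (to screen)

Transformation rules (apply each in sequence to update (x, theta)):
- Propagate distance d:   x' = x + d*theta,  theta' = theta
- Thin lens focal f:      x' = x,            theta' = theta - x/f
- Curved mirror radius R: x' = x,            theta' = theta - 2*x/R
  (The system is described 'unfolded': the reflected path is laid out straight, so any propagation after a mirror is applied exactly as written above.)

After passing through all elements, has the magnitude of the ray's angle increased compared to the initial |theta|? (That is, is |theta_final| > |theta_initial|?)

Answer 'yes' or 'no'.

Answer: yes

Derivation:
Initial: x=-6.0000 theta=-0.5000
After 1 (propagate distance d=30): x=-21.0000 theta=-0.5000
After 2 (thin lens f=-27): x=-21.0000 theta=-23/18 (≈-1.2778)
After 3 (propagate distance d=33): x=-379/6 (≈-63.1667) theta=-23/18 (≈-1.2778)
After 4 (thin lens f=16): x=-379/6 (≈-63.1667) theta=769/288 (≈2.6701)
After 5 (propagate distance d=5): x=-14347/288 (≈-49.8160) theta=769/288 (≈2.6701)
After 6 (thin lens f=35): x=-14347/288 (≈-49.8160) theta=6877/1680 (≈4.0935)
After 7 (propagate distance d=30 (to screen)): x=147143/2016 (≈72.9876) theta=6877/1680 (≈4.0935)
|theta_initial|=0.5000 |theta_final|=6877/1680 (≈4.0935) -> increased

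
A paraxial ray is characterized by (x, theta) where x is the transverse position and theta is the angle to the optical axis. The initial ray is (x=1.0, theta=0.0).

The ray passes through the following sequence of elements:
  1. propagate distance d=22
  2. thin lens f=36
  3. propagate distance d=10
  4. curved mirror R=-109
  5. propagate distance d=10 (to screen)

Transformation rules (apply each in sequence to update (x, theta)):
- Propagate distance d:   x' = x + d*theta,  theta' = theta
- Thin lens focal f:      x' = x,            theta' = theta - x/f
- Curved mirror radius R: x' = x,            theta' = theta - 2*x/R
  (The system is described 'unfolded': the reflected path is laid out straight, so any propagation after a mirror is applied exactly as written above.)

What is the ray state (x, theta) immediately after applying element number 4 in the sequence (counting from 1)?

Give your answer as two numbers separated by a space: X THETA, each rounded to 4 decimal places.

Initial: x=1.0000 theta=0.0000
After 1 (propagate distance d=22): x=1.0000 theta=0.0000
After 2 (thin lens f=36): x=1.0000 theta=-1/36 (≈-0.0278)
After 3 (propagate distance d=10): x=13/18 (≈0.7222) theta=-1/36 (≈-0.0278)
After 4 (curved mirror R=-109): x=13/18 (≈0.7222) theta=-19/1308 (≈-0.0145)
Rounded to 4 decimal places: x = 0.7222, theta = -0.0145

Answer: 0.7222 -0.0145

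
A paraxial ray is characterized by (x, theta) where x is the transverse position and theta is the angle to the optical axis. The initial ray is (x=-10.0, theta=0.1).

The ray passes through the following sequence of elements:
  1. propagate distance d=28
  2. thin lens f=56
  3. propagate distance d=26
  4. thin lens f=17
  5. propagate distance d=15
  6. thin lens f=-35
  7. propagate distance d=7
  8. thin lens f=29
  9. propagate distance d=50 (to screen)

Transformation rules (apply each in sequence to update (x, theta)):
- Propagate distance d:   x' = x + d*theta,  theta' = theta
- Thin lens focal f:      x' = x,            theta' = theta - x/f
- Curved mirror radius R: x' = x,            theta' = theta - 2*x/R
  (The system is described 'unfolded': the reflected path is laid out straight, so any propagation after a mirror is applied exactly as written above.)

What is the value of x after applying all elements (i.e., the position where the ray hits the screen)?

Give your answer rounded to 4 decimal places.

Initial: x=-10.0000 theta=0.1000
After 1 (propagate distance d=28): x=-7.2000 theta=0.1000
After 2 (thin lens f=56): x=-7.2000 theta=8/35 (≈0.2286)
After 3 (propagate distance d=26): x=-44/35 (≈-1.2571) theta=8/35 (≈0.2286)
After 4 (thin lens f=17): x=-44/35 (≈-1.2571) theta=36/119 (≈0.3025)
After 5 (propagate distance d=15): x=1952/595 (≈3.2807) theta=36/119 (≈0.3025)
After 6 (thin lens f=-35): x=1952/595 (≈3.2807) theta=8252/20825 (≈0.3963)
After 7 (propagate distance d=7): x=18012/2975 (≈6.0545) theta=8252/20825 (≈0.3963)
After 8 (thin lens f=29): x=18012/2975 (≈6.0545) theta=113224/603925 (≈0.1875)
After 9 (propagate distance d=50 (to screen)): x=9317636/603925 (≈15.4285) theta=113224/603925 (≈0.1875)
Rounded to 4 decimal places: x = 15.4285

Answer: 15.4285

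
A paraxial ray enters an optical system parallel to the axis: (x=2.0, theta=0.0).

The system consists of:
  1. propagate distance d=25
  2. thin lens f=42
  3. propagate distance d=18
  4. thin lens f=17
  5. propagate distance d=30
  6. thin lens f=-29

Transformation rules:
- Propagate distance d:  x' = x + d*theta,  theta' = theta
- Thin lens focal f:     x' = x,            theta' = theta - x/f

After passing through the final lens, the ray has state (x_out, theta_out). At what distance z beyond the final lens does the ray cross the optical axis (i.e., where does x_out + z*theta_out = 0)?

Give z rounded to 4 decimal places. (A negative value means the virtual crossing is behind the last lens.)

Initial: x=2.0000 theta=0.0000
After 1 (propagate distance d=25): x=2.0000 theta=0.0000
After 2 (thin lens f=42): x=2.0000 theta=-1/21 (≈-0.0476)
After 3 (propagate distance d=18): x=8/7 (≈1.1429) theta=-1/21 (≈-0.0476)
After 4 (thin lens f=17): x=8/7 (≈1.1429) theta=-41/357 (≈-0.1148)
After 5 (propagate distance d=30): x=-274/119 (≈-2.3025) theta=-41/357 (≈-0.1148)
After 6 (thin lens f=-29): x=-274/119 (≈-2.3025) theta=-2011/10353 (≈-0.1942)
z_focus = -x_out/theta_out = -(-274/119)/(-2011/10353) = -23838/2011 ≈ -11.8538
Rounded to 4 decimal places: z = -11.8538

Answer: -11.8538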